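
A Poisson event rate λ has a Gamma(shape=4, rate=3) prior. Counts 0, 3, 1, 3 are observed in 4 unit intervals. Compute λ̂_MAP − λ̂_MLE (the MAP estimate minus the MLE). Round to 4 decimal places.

Σxᵢ = 7. Posterior is Gamma(11, 7); MAP = (11−1)/7 = 10/7 ≈ 1.42857.
MLE = x̄ = 7/4 ≈ 1.75000.
Difference = 10/7 − 7/4 = -9/28 ≈ -0.3214.

MAP − MLE = -0.3214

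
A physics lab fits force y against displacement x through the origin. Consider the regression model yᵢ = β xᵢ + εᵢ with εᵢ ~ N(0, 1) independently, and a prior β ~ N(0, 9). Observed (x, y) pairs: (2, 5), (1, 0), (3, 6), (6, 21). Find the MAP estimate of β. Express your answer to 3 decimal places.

log p(β | y) = −Σ(yᵢ − βxᵢ)²/(2·1) − β²/(2·9) + const.
Setting the derivative to zero: Σxᵢ(yᵢ − βxᵢ)/1 − β/9 = 0, so β = Σxᵢyᵢ / (Σxᵢ² + σ²/τ²).
Σxᵢyᵢ = 2·5 + 1·0 + 3·6 + 6·21 = 154; Σxᵢ² = 50; σ²/τ² = 1/9.
β̂_MAP = 154 / (50 + 1/9) = 154/(451/9) = 126/41 ≈ 3.073.

β̂_MAP = 3.073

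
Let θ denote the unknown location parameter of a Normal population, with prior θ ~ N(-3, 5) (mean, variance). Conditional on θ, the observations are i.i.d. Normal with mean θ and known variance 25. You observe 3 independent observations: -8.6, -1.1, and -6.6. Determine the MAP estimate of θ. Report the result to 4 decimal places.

θ̂_MAP = -3.9125

n = 3; x̄ = ((-8.6) + (-1.1) + (-6.6))/3 = -16.3/3 = -163/30 ≈ -5.4333.
For a Normal prior and Normal likelihood with known variance, the posterior is Normal; its mode equals its mean, the precision-weighted average.
Prior precision 1/σ₀² = 1/5 = 0.2; data precision n/σ² = 3/25 = 0.12.
θ̂ = (0.2·(-3) + 0.12·(-163/30)) / (0.2 + 0.12) = (-1.252)/0.32 = -3.9125.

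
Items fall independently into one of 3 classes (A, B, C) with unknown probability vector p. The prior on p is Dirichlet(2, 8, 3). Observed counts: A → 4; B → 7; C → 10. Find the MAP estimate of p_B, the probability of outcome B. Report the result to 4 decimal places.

The posterior is Dirichlet(αᵢ + nᵢ) = Dirichlet(6, 15, 13).
For a Dirichlet(a₁,…,a_K) with all aᵢ > 1, the mode has j-th component (aⱼ − 1)/(Σaᵢ − K).
Here Σaᵢ = 34 and K = 3, so p_B = (15 − 1)/(34 − 3) = 14/31 ≈ 0.4516.

MAP estimate of p_B = 0.4516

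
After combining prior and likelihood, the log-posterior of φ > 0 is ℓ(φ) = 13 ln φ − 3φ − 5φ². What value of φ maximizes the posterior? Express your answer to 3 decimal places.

ℓ'(φ) = 13/φ − 3 − 10φ. Setting this to zero and multiplying by φ: 10φ² + 3φ − 13 = 0.
φ = (−3 + √(3² + 4·10·13)) / (2·10) = (−3 + √529) / 20 = (−3 + 23)/20 = 1.
ℓ''(φ) = −13/φ² − 10 < 0, confirming a maximum.

φ̂_MAP = 1.000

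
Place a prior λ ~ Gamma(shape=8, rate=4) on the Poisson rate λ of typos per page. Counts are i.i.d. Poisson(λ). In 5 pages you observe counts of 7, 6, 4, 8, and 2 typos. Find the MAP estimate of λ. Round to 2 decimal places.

λ̂_MAP = 3.78

Σxᵢ = 7+6+4+8+2 = 27, with n = 5.
Posterior ∝ λ^7e^(−4λ) · λ^27e^(−5λ) = λ^34e^(−9λ), i.e. Gamma(shape=35, rate=9).
The mode of a Gamma(a, b) with a ≥ 1 (shape–rate) is (a−1)/b = 34/9 ≈ 3.78.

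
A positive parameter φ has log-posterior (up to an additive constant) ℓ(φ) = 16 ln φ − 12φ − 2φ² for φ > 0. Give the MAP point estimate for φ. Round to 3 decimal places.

ℓ'(φ) = 16/φ − 12 − 4φ. Setting this to zero and multiplying by φ: 4φ² + 12φ − 16 = 0.
φ = (−12 + √(12² + 4·4·16)) / (2·4) = (−12 + √400) / 8 = (−12 + 20)/8 = 1.
ℓ''(φ) = −16/φ² − 4 < 0, confirming a maximum.

φ̂_MAP = 1.000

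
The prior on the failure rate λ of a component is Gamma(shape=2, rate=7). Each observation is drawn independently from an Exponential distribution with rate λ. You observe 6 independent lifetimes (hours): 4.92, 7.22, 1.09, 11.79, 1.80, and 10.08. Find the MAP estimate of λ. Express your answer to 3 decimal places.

The Exponential(rate=λ) likelihood is ∝ λ^n e^(−λΣtᵢ). Here n = 6 and Σtᵢ = 4.92 + 7.22 + 1.09 + 11.79 + 1.80 + 10.08 = 36.90.
Posterior ∝ λe^(−7λ) · λ^6e^(−36.90λ) = λ^7e^(−43.90λ), i.e. Gamma(8, 43.90).
Mode = (a−1)/b = 7/43.90 ≈ 0.159.

λ̂_MAP = 0.159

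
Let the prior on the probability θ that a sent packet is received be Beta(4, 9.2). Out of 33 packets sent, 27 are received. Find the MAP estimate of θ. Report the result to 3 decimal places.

θ̂_MAP = 0.679

Prior: Beta(4, 9.2).
Data: 27 successes in 33 trials. The binomial likelihood contributes θ^27(1−θ)^6, so the posterior is Beta(4+27, 9.2+6) = Beta(31, 15.2).
For Beta(a, b) with a, b > 1 the mode is (a−1)/(a+b−2) = 30/44.2 ≈ 0.679.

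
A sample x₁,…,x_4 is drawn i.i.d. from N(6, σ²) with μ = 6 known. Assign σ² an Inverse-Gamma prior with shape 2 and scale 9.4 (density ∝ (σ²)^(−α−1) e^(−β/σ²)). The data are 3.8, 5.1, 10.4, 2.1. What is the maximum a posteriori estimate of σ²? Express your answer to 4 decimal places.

σ̂²_MAP = 5.9020

Sum of squared deviations about the known mean: SS = (3.8−6)² + (5.1−6)² + (10.4−6)² + (2.1−6)² = 40.22.
The Normal likelihood contributes (σ²)^(−n/2) exp(−SS/(2σ²)), so the posterior is Inverse-Gamma(α + n/2, β + SS/2) = Inverse-Gamma(4, 29.51).
The mode of Inverse-Gamma(a, b) is b/(a+1) = 29.51/5 ≈ 5.9020.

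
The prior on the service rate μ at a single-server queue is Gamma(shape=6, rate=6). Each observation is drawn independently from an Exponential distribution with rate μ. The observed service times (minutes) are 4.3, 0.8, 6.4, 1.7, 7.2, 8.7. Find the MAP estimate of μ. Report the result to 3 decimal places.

The Exponential(rate=μ) likelihood is ∝ μ^n e^(−μΣtᵢ). Here n = 6 and Σtᵢ = 4.3 + 0.8 + 6.4 + 1.7 + 7.2 + 8.7 = 29.1.
Posterior ∝ μ^5e^(−6μ) · μ^6e^(−29.1μ) = μ^11e^(−35.1μ), i.e. Gamma(12, 35.1).
Mode = (a−1)/b = 11/35.1 ≈ 0.313.

μ̂_MAP = 0.313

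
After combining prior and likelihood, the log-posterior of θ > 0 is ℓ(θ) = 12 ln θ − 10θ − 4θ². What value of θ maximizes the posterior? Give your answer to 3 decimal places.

ℓ'(θ) = 12/θ − 10 − 8θ. Setting this to zero and multiplying by θ: 8θ² + 10θ − 12 = 0.
θ = (−10 + √(10² + 4·8·12)) / (2·8) = (−10 + √484) / 16 = (−10 + 22)/16 = 3/4.
ℓ''(θ) = −12/θ² − 8 < 0, confirming a maximum.

θ̂_MAP = 0.750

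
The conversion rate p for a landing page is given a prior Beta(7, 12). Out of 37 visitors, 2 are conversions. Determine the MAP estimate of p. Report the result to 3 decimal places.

p̂_MAP = 0.148

Prior: Beta(7, 12).
Data: 2 successes in 37 trials. The binomial likelihood contributes p^2(1−p)^35, so the posterior is Beta(7+2, 12+35) = Beta(9, 47).
For Beta(a, b) with a, b > 1 the mode is (a−1)/(a+b−2) = 8/54 ≈ 0.148.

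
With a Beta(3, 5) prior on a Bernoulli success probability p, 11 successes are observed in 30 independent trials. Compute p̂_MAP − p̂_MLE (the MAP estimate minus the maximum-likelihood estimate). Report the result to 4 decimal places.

MAP − MLE = -0.0056

Posterior is Beta(14, 24); MAP = (14−1)/(38−2) = 13/36 ≈ 0.36111.
MLE ignores the prior: p̂_MLE = k/n = 11/30 ≈ 0.36667.
Difference = 13/36 − 11/30 = -1/180 ≈ -0.0056.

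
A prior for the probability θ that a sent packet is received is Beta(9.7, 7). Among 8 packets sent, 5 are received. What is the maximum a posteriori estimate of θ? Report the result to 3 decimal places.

Prior: Beta(9.7, 7).
Data: 5 successes in 8 trials. The binomial likelihood contributes θ^5(1−θ)^3, so the posterior is Beta(9.7+5, 7+3) = Beta(14.7, 10).
For Beta(a, b) with a, b > 1 the mode is (a−1)/(a+b−2) = 13.7/22.7 ≈ 0.604.

θ̂_MAP = 0.604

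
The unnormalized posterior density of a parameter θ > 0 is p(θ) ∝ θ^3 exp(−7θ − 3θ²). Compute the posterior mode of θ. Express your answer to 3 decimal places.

θ̂_MAP = 0.333

ℓ'(θ) = 3/θ − 7 − 6θ. Setting this to zero and multiplying by θ: 6θ² + 7θ − 3 = 0.
θ = (−7 + √(7² + 4·6·3)) / (2·6) = (−7 + √121) / 12 = (−7 + 11)/12 = 1/3.
ℓ''(θ) = −3/θ² − 6 < 0, confirming a maximum.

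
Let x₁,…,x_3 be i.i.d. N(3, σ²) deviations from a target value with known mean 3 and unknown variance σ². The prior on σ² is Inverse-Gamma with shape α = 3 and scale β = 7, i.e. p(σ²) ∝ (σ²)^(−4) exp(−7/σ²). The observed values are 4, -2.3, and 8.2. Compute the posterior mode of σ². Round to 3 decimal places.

Sum of squared deviations about the known mean: SS = (4−3)² + (-2.3−3)² + (8.2−3)² = 56.13.
The Normal likelihood contributes (σ²)^(−n/2) exp(−SS/(2σ²)), so the posterior is Inverse-Gamma(α + n/2, β + SS/2) = Inverse-Gamma(4.5, 35.065).
The mode of Inverse-Gamma(a, b) is b/(a+1) = 35.065/5.5 ≈ 6.375.

σ̂²_MAP = 6.375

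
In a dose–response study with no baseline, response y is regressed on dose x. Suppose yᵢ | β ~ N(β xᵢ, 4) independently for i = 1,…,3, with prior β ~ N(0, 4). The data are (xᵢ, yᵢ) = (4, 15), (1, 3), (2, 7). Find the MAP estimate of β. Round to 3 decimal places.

log p(β | y) = −Σ(yᵢ − βxᵢ)²/(2·4) − β²/(2·4) + const.
Setting the derivative to zero: Σxᵢ(yᵢ − βxᵢ)/4 − β/4 = 0, so β = Σxᵢyᵢ / (Σxᵢ² + σ²/τ²).
Σxᵢyᵢ = 4·15 + 1·3 + 2·7 = 77; Σxᵢ² = 21; σ²/τ² = 1.
β̂_MAP = 77 / (21 + 1) = 77/22 ≈ 3.500.

β̂_MAP = 3.500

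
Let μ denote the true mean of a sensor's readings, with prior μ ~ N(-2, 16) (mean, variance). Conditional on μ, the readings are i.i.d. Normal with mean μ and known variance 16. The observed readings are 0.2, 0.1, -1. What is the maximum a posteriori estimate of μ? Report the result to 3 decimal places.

n = 3; x̄ = (0.2 + 0.1 + (-1))/3 = -0.7/3 = -7/30 ≈ -0.2333.
For a Normal prior and Normal likelihood with known variance, the posterior is Normal; its mode equals its mean, the precision-weighted average.
Prior precision 1/σ₀² = 1/16 = 0.0625; data precision n/σ² = 3/16 = 0.1875.
μ̂ = (0.0625·(-2) + 0.1875·(-7/30)) / (0.0625 + 0.1875) = (-0.16875)/0.25 = -0.675.

μ̂_MAP = -0.675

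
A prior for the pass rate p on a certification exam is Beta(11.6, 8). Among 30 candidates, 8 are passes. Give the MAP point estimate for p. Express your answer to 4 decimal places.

Prior: Beta(11.6, 8).
Data: 8 successes in 30 trials. The binomial likelihood contributes p^8(1−p)^22, so the posterior is Beta(11.6+8, 8+22) = Beta(19.6, 30).
For Beta(a, b) with a, b > 1 the mode is (a−1)/(a+b−2) = 18.6/47.6 ≈ 0.3908.

p̂_MAP = 0.3908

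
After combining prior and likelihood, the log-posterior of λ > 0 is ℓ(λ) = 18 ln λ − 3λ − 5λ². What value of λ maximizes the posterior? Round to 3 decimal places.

λ̂_MAP = 1.200

ℓ'(λ) = 18/λ − 3 − 10λ. Setting this to zero and multiplying by λ: 10λ² + 3λ − 18 = 0.
λ = (−3 + √(3² + 4·10·18)) / (2·10) = (−3 + √729) / 20 = (−3 + 27)/20 = 6/5.
ℓ''(λ) = −18/λ² − 10 < 0, confirming a maximum.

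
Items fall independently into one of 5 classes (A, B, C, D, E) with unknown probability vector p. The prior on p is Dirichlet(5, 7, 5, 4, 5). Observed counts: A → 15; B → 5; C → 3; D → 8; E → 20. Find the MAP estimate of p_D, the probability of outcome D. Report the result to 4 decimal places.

The posterior is Dirichlet(αᵢ + nᵢ) = Dirichlet(20, 12, 8, 12, 25).
For a Dirichlet(a₁,…,a_K) with all aᵢ > 1, the mode has j-th component (aⱼ − 1)/(Σaᵢ − K).
Here Σaᵢ = 77 and K = 5, so p_D = (12 − 1)/(77 − 5) = 11/72 ≈ 0.1528.

MAP estimate of p_D = 0.1528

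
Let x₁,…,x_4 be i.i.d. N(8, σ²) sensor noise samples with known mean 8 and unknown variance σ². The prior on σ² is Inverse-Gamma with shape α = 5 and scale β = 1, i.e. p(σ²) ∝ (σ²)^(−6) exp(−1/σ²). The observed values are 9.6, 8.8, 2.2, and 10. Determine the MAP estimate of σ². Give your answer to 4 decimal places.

Sum of squared deviations about the known mean: SS = (9.6−8)² + (8.8−8)² + (2.2−8)² + (10−8)² = 40.84.
The Normal likelihood contributes (σ²)^(−n/2) exp(−SS/(2σ²)), so the posterior is Inverse-Gamma(α + n/2, β + SS/2) = Inverse-Gamma(7, 21.42).
The mode of Inverse-Gamma(a, b) is b/(a+1) = 21.42/8 ≈ 2.6775.

σ̂²_MAP = 2.6775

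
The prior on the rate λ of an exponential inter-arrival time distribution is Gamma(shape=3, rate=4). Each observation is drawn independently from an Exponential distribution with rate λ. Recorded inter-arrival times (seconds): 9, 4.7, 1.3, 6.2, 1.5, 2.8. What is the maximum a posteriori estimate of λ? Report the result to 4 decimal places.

The Exponential(rate=λ) likelihood is ∝ λ^n e^(−λΣtᵢ). Here n = 6 and Σtᵢ = 9 + 4.7 + 1.3 + 6.2 + 1.5 + 2.8 = 25.5.
Posterior ∝ λ^2e^(−4λ) · λ^6e^(−25.5λ) = λ^8e^(−29.5λ), i.e. Gamma(9, 29.5).
Mode = (a−1)/b = 8/29.5 ≈ 0.2712.

λ̂_MAP = 0.2712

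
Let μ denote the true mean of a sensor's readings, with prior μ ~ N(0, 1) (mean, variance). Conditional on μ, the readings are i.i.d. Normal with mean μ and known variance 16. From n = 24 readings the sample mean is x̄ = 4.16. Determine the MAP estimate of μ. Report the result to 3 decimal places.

n = 24, x̄ = 4.16.
For a Normal prior and Normal likelihood with known variance, the posterior is Normal; its mode equals its mean, the precision-weighted average.
Prior precision 1/σ₀² = 1/1 = 1; data precision n/σ² = 24/16 = 1.5.
μ̂ = (1·0 + 1.5·4.16) / (1 + 1.5) = 6.24/2.5 = 2.496.

μ̂_MAP = 2.496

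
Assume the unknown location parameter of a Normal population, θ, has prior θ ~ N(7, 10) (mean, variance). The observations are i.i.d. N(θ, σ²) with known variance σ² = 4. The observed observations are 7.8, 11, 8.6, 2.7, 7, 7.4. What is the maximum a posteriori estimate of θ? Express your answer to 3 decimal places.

n = 6; x̄ = (7.8 + 11 + 8.6 + 2.7 + 7 + 7.4)/6 = 44.5/6 = 89/12 ≈ 7.4167.
For a Normal prior and Normal likelihood with known variance, the posterior is Normal; its mode equals its mean, the precision-weighted average.
Prior precision 1/σ₀² = 1/10 = 0.1; data precision n/σ² = 6/4 = 1.5.
θ̂ = (0.1·7 + 1.5·(89/12)) / (0.1 + 1.5) = 11.825/1.6 = 7.390625 ≈ 7.391.

θ̂_MAP = 7.391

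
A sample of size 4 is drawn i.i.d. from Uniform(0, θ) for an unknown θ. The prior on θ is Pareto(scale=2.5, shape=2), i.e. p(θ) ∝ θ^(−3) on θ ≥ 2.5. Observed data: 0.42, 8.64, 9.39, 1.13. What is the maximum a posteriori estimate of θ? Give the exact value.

θ̂_MAP = 9.39

The Uniform(0, θ) likelihood is θ^(−n) for θ ≥ max(xᵢ), zero otherwise. Here max(xᵢ) = 9.39.
Posterior ∝ θ^(−3) · θ^(−4) = θ^(−7) on θ ≥ max(2.5, 9.39) = 9.39.
This density is strictly decreasing in θ, so the posterior mode lies at the lower boundary of the support.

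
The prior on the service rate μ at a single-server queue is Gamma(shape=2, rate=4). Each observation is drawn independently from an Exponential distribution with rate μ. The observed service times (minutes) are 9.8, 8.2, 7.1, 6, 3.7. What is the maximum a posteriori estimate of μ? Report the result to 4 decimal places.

μ̂_MAP = 0.1546

The Exponential(rate=μ) likelihood is ∝ μ^n e^(−μΣtᵢ). Here n = 5 and Σtᵢ = 9.8 + 8.2 + 7.1 + 6 + 3.7 = 34.8.
Posterior ∝ μe^(−4μ) · μ^5e^(−34.8μ) = μ^6e^(−38.8μ), i.e. Gamma(7, 38.8).
Mode = (a−1)/b = 6/38.8 ≈ 0.1546.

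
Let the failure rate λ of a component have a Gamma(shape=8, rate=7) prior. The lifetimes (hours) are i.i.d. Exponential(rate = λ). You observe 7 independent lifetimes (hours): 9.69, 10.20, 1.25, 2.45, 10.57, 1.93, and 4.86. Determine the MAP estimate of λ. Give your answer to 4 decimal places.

λ̂_MAP = 0.2920

The Exponential(rate=λ) likelihood is ∝ λ^n e^(−λΣtᵢ). Here n = 7 and Σtᵢ = 9.69 + 10.20 + 1.25 + 2.45 + 10.57 + 1.93 + 4.86 = 40.95.
Posterior ∝ λ^7e^(−7λ) · λ^7e^(−40.95λ) = λ^14e^(−47.95λ), i.e. Gamma(15, 47.95).
Mode = (a−1)/b = 14/47.95 ≈ 0.2920.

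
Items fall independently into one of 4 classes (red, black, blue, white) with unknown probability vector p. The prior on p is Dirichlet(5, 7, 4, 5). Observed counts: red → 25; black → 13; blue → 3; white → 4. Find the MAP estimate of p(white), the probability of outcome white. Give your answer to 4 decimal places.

The posterior is Dirichlet(αᵢ + nᵢ) = Dirichlet(30, 20, 7, 9).
For a Dirichlet(a₁,…,a_K) with all aᵢ > 1, the mode has j-th component (aⱼ − 1)/(Σaᵢ − K).
Here Σaᵢ = 66 and K = 4, so p(white) = (9 − 1)/(66 − 4) = 8/62 ≈ 0.1290.

MAP estimate of p(white) = 0.1290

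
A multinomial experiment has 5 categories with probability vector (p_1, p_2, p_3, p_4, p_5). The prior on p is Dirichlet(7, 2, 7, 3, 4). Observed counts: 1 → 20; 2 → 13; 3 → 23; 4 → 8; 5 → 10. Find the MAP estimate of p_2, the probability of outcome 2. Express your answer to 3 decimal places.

The posterior is Dirichlet(αᵢ + nᵢ) = Dirichlet(27, 15, 30, 11, 14).
For a Dirichlet(a₁,…,a_K) with all aᵢ > 1, the mode has j-th component (aⱼ − 1)/(Σaᵢ − K).
Here Σaᵢ = 97 and K = 5, so p_2 = (15 − 1)/(97 − 5) = 14/92 ≈ 0.152.

MAP estimate: 0.152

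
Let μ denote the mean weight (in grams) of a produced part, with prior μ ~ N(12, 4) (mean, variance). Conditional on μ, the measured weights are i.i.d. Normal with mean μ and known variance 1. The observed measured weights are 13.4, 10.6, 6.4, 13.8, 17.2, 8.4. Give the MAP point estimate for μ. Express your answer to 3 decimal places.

μ̂_MAP = 11.648

n = 6; x̄ = (13.4 + 10.6 + 6.4 + 13.8 + 17.2 + 8.4)/6 = 69.8/6 = 349/30 ≈ 11.6333.
For a Normal prior and Normal likelihood with known variance, the posterior is Normal; its mode equals its mean, the precision-weighted average.
Prior precision 1/σ₀² = 1/4 = 0.25; data precision n/σ² = 6/1 = 6.
μ̂ = (0.25·12 + 6·(349/30)) / (0.25 + 6) = 72.8/6.25 = 11.648.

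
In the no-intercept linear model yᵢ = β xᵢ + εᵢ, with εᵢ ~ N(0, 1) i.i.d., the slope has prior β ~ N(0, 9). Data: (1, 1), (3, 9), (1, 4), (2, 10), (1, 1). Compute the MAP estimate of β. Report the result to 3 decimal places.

β̂_MAP = 3.290

log p(β | y) = −Σ(yᵢ − βxᵢ)²/(2·1) − β²/(2·9) + const.
Setting the derivative to zero: Σxᵢ(yᵢ − βxᵢ)/1 − β/9 = 0, so β = Σxᵢyᵢ / (Σxᵢ² + σ²/τ²).
Σxᵢyᵢ = 1·1 + 3·9 + 1·4 + 2·10 + 1·1 = 53; Σxᵢ² = 16; σ²/τ² = 1/9.
β̂_MAP = 53 / (16 + 1/9) = 53/(145/9) = 477/145 ≈ 3.290.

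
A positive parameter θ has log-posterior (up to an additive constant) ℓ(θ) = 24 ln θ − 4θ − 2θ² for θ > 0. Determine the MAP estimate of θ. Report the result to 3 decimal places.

θ̂_MAP = 2.000

ℓ'(θ) = 24/θ − 4 − 4θ. Setting this to zero and multiplying by θ: 4θ² + 4θ − 24 = 0.
θ = (−4 + √(4² + 4·4·24)) / (2·4) = (−4 + √400) / 8 = (−4 + 20)/8 = 2.
ℓ''(θ) = −24/θ² − 4 < 0, confirming a maximum.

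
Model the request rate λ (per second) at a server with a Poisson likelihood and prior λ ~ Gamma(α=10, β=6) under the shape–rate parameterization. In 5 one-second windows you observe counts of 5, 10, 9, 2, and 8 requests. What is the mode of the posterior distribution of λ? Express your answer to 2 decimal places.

Σxᵢ = 5+10+9+2+8 = 34, with n = 5.
Posterior ∝ λ^9e^(−6λ) · λ^34e^(−5λ) = λ^43e^(−11λ), i.e. Gamma(shape=44, rate=11).
The mode of a Gamma(a, b) with a ≥ 1 (shape–rate) is (a−1)/b = 43/11 ≈ 3.91.

λ̂_MAP = 3.91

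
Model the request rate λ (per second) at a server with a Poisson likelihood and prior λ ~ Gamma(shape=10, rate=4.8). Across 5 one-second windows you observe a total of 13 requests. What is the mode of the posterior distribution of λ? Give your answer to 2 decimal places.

Σxᵢ = 13, n = 5.
Posterior ∝ λ^9e^(−4.8λ) · λ^13e^(−5λ) = λ^22e^(−9.8λ), i.e. Gamma(shape=23, rate=9.8).
The mode of a Gamma(a, b) with a ≥ 1 (shape–rate) is (a−1)/b = 22/9.8 ≈ 2.24.

λ̂_MAP = 2.24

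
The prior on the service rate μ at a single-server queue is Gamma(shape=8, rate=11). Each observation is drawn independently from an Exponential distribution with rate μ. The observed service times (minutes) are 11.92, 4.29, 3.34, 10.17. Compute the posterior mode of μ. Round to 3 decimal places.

The Exponential(rate=μ) likelihood is ∝ μ^n e^(−μΣtᵢ). Here n = 4 and Σtᵢ = 11.92 + 4.29 + 3.34 + 10.17 = 29.72.
Posterior ∝ μ^7e^(−11μ) · μ^4e^(−29.72μ) = μ^11e^(−40.72μ), i.e. Gamma(12, 40.72).
Mode = (a−1)/b = 11/40.72 ≈ 0.270.

μ̂_MAP = 0.270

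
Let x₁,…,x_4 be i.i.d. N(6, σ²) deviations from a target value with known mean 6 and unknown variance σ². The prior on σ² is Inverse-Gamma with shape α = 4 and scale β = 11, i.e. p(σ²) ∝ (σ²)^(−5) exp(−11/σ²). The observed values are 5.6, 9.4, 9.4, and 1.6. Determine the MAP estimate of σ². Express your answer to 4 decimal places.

Sum of squared deviations about the known mean: SS = (5.6−6)² + (9.4−6)² + (9.4−6)² + (1.6−6)² = 42.64.
The Normal likelihood contributes (σ²)^(−n/2) exp(−SS/(2σ²)), so the posterior is Inverse-Gamma(α + n/2, β + SS/2) = Inverse-Gamma(6, 32.32).
The mode of Inverse-Gamma(a, b) is b/(a+1) = 32.32/7 ≈ 4.6171.

σ̂²_MAP = 4.6171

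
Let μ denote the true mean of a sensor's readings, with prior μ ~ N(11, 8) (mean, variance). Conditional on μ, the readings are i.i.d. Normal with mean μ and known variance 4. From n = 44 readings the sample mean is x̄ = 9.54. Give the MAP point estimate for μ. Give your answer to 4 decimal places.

μ̂_MAP = 9.5564

n = 44, x̄ = 9.54.
For a Normal prior and Normal likelihood with known variance, the posterior is Normal; its mode equals its mean, the precision-weighted average.
Prior precision 1/σ₀² = 1/8 = 0.125; data precision n/σ² = 44/4 = 11.
μ̂ = (0.125·11 + 11·9.54) / (0.125 + 11) = 106.315/11.125 = 21263/2225 ≈ 9.5564.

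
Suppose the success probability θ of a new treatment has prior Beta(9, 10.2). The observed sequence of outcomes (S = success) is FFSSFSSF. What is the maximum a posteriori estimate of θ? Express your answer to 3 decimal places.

θ̂_MAP = 0.476

Prior: Beta(9, 10.2).
Data: 4 successes in 8 trials (from the sequence). The binomial likelihood contributes θ^4(1−θ)^4, so the posterior is Beta(9+4, 10.2+4) = Beta(13, 14.2).
For Beta(a, b) with a, b > 1 the mode is (a−1)/(a+b−2) = 12/25.2 ≈ 0.476.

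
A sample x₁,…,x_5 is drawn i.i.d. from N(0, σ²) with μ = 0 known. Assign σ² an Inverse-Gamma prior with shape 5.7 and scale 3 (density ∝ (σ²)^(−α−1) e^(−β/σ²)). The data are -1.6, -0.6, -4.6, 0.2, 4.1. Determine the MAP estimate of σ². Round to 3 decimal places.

Sum of squared deviations about the known mean: SS = (-1.6−0)² + (-0.6−0)² + (-4.6−0)² + (0.2−0)² + (4.1−0)² = 40.93.
The Normal likelihood contributes (σ²)^(−n/2) exp(−SS/(2σ²)), so the posterior is Inverse-Gamma(α + n/2, β + SS/2) = Inverse-Gamma(8.2, 23.465).
The mode of Inverse-Gamma(a, b) is b/(a+1) = 23.465/9.2 ≈ 2.551.

σ̂²_MAP = 2.551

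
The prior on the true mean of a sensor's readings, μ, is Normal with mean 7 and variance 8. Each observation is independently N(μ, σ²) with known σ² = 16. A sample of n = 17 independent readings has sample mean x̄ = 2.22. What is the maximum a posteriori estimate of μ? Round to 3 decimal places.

μ̂_MAP = 2.723

n = 17, x̄ = 2.22.
For a Normal prior and Normal likelihood with known variance, the posterior is Normal; its mode equals its mean, the precision-weighted average.
Prior precision 1/σ₀² = 1/8 = 0.125; data precision n/σ² = 17/16 = 1.0625.
μ̂ = (0.125·7 + 1.0625·2.22) / (0.125 + 1.0625) = 3.23375/1.1875 = 2587/950 ≈ 2.723.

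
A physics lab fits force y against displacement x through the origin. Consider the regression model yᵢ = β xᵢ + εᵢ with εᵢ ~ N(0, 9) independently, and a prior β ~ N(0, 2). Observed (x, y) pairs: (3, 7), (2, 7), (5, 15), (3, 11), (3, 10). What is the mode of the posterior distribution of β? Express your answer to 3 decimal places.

log p(β | y) = −Σ(yᵢ − βxᵢ)²/(2·9) − β²/(2·2) + const.
Setting the derivative to zero: Σxᵢ(yᵢ − βxᵢ)/9 − β/2 = 0, so β = Σxᵢyᵢ / (Σxᵢ² + σ²/τ²).
Σxᵢyᵢ = 3·7 + 2·7 + 5·15 + 3·11 + 3·10 = 173; Σxᵢ² = 56; σ²/τ² = 4.5.
β̂_MAP = 173 / (56 + 4.5) = 173/60.5 ≈ 2.860.

β̂_MAP = 2.860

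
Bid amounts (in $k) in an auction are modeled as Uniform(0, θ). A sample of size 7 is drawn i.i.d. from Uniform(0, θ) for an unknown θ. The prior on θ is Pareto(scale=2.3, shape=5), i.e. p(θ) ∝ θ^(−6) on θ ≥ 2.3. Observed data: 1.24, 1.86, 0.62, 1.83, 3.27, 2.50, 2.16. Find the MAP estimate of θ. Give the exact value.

The Uniform(0, θ) likelihood is θ^(−n) for θ ≥ max(xᵢ), zero otherwise. Here max(xᵢ) = 3.27.
Posterior ∝ θ^(−6) · θ^(−7) = θ^(−13) on θ ≥ max(2.3, 3.27) = 3.27.
This density is strictly decreasing in θ, so the posterior mode lies at the lower boundary of the support.

θ̂_MAP = 3.27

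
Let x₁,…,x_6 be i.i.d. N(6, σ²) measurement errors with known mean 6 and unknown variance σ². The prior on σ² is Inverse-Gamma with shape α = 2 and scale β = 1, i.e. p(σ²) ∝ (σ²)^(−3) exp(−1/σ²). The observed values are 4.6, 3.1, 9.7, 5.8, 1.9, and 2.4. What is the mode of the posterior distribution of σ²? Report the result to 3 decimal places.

σ̂²_MAP = 4.656

Sum of squared deviations about the known mean: SS = (4.6−6)² + (3.1−6)² + (9.7−6)² + (5.8−6)² + (1.9−6)² + (2.4−6)² = 53.87.
The Normal likelihood contributes (σ²)^(−n/2) exp(−SS/(2σ²)), so the posterior is Inverse-Gamma(α + n/2, β + SS/2) = Inverse-Gamma(5, 27.935).
The mode of Inverse-Gamma(a, b) is b/(a+1) = 27.935/6 ≈ 4.656.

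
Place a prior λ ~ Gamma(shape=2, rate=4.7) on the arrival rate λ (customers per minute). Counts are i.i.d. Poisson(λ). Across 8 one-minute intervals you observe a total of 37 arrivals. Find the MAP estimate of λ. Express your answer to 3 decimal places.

λ̂_MAP = 2.992

Σxᵢ = 37, n = 8.
Posterior ∝ λe^(−4.7λ) · λ^37e^(−8λ) = λ^38e^(−12.7λ), i.e. Gamma(shape=39, rate=12.7).
The mode of a Gamma(a, b) with a ≥ 1 (shape–rate) is (a−1)/b = 38/12.7 ≈ 2.992.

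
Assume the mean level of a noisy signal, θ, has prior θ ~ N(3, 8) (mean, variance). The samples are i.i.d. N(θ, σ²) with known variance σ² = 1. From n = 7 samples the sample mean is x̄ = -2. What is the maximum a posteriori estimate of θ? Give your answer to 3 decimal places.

θ̂_MAP = -1.912

n = 7, x̄ = -2.
For a Normal prior and Normal likelihood with known variance, the posterior is Normal; its mode equals its mean, the precision-weighted average.
Prior precision 1/σ₀² = 1/8 = 0.125; data precision n/σ² = 7/1 = 7.
θ̂ = (0.125·3 + 7·(-2)) / (0.125 + 7) = (-13.625)/7.125 = -109/57 ≈ -1.912.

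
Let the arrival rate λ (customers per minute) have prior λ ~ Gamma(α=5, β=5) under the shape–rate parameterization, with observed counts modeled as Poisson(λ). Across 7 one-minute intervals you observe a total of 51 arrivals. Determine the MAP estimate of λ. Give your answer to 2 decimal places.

λ̂_MAP = 4.58

Σxᵢ = 51, n = 7.
Posterior ∝ λ^4e^(−5λ) · λ^51e^(−7λ) = λ^55e^(−12λ), i.e. Gamma(shape=56, rate=12).
The mode of a Gamma(a, b) with a ≥ 1 (shape–rate) is (a−1)/b = 55/12 ≈ 4.58.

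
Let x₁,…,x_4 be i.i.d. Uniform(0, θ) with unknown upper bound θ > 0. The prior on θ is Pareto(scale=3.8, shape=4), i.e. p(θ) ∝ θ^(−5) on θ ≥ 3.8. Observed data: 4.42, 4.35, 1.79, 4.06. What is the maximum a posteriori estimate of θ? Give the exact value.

The Uniform(0, θ) likelihood is θ^(−n) for θ ≥ max(xᵢ), zero otherwise. Here max(xᵢ) = 4.42.
Posterior ∝ θ^(−5) · θ^(−4) = θ^(−9) on θ ≥ max(3.8, 4.42) = 4.42.
This density is strictly decreasing in θ, so the posterior mode lies at the lower boundary of the support.

θ̂_MAP = 4.42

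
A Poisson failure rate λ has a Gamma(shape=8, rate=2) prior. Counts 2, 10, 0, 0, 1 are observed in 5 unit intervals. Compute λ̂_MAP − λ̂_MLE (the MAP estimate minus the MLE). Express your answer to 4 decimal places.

Σxᵢ = 13. Posterior is Gamma(21, 7); MAP = (21−1)/7 = 20/7 ≈ 2.85714.
MLE = x̄ = 13/5 ≈ 2.60000.
Difference = 20/7 − 13/5 = 9/35 ≈ 0.2571.

MAP − MLE = 0.2571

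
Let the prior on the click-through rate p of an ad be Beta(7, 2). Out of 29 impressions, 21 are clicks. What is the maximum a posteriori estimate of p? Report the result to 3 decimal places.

p̂_MAP = 0.750

Prior: Beta(7, 2).
Data: 21 successes in 29 trials. The binomial likelihood contributes p^21(1−p)^8, so the posterior is Beta(7+21, 2+8) = Beta(28, 10).
For Beta(a, b) with a, b > 1 the mode is (a−1)/(a+b−2) = 27/36 ≈ 0.750.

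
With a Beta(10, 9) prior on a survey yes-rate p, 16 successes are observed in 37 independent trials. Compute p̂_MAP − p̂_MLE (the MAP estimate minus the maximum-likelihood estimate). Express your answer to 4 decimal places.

MAP − MLE = 0.0305

Posterior is Beta(26, 30); MAP = (26−1)/(56−2) = 25/54 ≈ 0.46296.
MLE ignores the prior: p̂_MLE = k/n = 16/37 ≈ 0.43243.
Difference = 25/54 − 16/37 = 61/1998 ≈ 0.0305.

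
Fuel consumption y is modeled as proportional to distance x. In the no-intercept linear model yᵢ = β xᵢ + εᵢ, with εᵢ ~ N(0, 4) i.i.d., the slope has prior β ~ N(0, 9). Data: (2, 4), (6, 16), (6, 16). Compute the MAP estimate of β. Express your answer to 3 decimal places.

β̂_MAP = 2.616

log p(β | y) = −Σ(yᵢ − βxᵢ)²/(2·4) − β²/(2·9) + const.
Setting the derivative to zero: Σxᵢ(yᵢ − βxᵢ)/4 − β/9 = 0, so β = Σxᵢyᵢ / (Σxᵢ² + σ²/τ²).
Σxᵢyᵢ = 2·4 + 6·16 + 6·16 = 200; Σxᵢ² = 76; σ²/τ² = 4/9.
β̂_MAP = 200 / (76 + 4/9) = 200/(688/9) = 225/86 ≈ 2.616.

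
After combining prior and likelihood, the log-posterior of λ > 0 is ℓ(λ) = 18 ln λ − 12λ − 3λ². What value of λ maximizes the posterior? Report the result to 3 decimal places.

ℓ'(λ) = 18/λ − 12 − 6λ. Setting this to zero and multiplying by λ: 6λ² + 12λ − 18 = 0.
λ = (−12 + √(12² + 4·6·18)) / (2·6) = (−12 + √576) / 12 = (−12 + 24)/12 = 1.
ℓ''(λ) = −18/λ² − 6 < 0, confirming a maximum.

λ̂_MAP = 1.000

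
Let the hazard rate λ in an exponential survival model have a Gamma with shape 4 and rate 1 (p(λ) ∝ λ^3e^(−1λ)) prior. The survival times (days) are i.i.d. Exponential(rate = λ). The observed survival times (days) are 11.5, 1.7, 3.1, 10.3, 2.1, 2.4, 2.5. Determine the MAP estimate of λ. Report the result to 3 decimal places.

λ̂_MAP = 0.289

The Exponential(rate=λ) likelihood is ∝ λ^n e^(−λΣtᵢ). Here n = 7 and Σtᵢ = 11.5 + 1.7 + 3.1 + 10.3 + 2.1 + 2.4 + 2.5 = 33.6.
Posterior ∝ λ^3e^(−1λ) · λ^7e^(−33.6λ) = λ^10e^(−34.6λ), i.e. Gamma(11, 34.6).
Mode = (a−1)/b = 10/34.6 ≈ 0.289.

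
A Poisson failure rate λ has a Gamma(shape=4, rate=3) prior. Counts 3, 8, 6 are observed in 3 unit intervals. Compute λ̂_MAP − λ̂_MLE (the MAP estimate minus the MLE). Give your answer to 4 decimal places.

Σxᵢ = 17. Posterior is Gamma(21, 6); MAP = (21−1)/6 = 20/6 ≈ 3.33333.
MLE = x̄ = 17/3 ≈ 5.66667.
Difference = 20/6 − 17/3 = -7/3 ≈ -2.3333.

MAP − MLE = -2.3333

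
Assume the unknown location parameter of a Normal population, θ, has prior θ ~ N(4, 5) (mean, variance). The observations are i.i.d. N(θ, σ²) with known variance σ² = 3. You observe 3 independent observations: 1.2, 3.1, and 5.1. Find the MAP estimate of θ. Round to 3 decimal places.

n = 3; x̄ = (1.2 + 3.1 + 5.1)/3 = 9.4/3 = 47/15 ≈ 3.1333.
For a Normal prior and Normal likelihood with known variance, the posterior is Normal; its mode equals its mean, the precision-weighted average.
Prior precision 1/σ₀² = 1/5 = 0.2; data precision n/σ² = 3/3 = 1.
θ̂ = (0.2·4 + 1·(47/15)) / (0.2 + 1) = (59/15)/1.2 = 59/18 ≈ 3.278.

θ̂_MAP = 3.278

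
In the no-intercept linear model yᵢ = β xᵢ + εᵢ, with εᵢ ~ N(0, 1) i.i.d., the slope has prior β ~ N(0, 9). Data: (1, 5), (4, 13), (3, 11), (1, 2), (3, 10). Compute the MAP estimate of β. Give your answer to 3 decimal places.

log p(β | y) = −Σ(yᵢ − βxᵢ)²/(2·1) − β²/(2·9) + const.
Setting the derivative to zero: Σxᵢ(yᵢ − βxᵢ)/1 − β/9 = 0, so β = Σxᵢyᵢ / (Σxᵢ² + σ²/τ²).
Σxᵢyᵢ = 1·5 + 4·13 + 3·11 + 1·2 + 3·10 = 122; Σxᵢ² = 36; σ²/τ² = 1/9.
β̂_MAP = 122 / (36 + 1/9) = 122/(325/9) = 1098/325 ≈ 3.378.

β̂_MAP = 3.378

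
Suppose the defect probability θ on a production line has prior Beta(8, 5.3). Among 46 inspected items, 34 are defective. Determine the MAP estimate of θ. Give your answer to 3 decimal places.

θ̂_MAP = 0.716

Prior: Beta(8, 5.3).
Data: 34 successes in 46 trials. The binomial likelihood contributes θ^34(1−θ)^12, so the posterior is Beta(8+34, 5.3+12) = Beta(42, 17.3).
For Beta(a, b) with a, b > 1 the mode is (a−1)/(a+b−2) = 41/57.3 ≈ 0.716.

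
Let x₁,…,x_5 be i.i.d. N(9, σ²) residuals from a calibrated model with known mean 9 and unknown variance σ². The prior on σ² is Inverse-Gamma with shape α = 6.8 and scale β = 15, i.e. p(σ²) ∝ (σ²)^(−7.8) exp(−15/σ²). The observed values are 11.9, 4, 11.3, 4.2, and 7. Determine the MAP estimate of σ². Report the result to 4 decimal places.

Sum of squared deviations about the known mean: SS = (11.9−9)² + (4−9)² + (11.3−9)² + (4.2−9)² + (7−9)² = 65.74.
The Normal likelihood contributes (σ²)^(−n/2) exp(−SS/(2σ²)), so the posterior is Inverse-Gamma(α + n/2, β + SS/2) = Inverse-Gamma(9.3, 47.87).
The mode of Inverse-Gamma(a, b) is b/(a+1) = 47.87/10.3 ≈ 4.6476.

σ̂²_MAP = 4.6476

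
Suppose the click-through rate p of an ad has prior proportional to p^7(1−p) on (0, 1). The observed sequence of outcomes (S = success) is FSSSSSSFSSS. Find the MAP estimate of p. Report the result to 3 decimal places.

The prior density ∝ p^7(1−p)^1 is the kernel of Beta(8, 2).
Data: 9 successes in 11 trials (from the sequence). The binomial likelihood contributes p^9(1−p)^2, so the posterior is Beta(8+9, 2+2) = Beta(17, 4).
For Beta(a, b) with a, b > 1 the mode is (a−1)/(a+b−2) = 16/19 ≈ 0.842.

p̂_MAP = 0.842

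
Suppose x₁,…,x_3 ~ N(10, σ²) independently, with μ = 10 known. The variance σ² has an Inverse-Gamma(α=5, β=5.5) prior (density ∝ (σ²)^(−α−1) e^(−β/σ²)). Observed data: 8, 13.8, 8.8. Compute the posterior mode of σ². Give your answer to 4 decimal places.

Sum of squared deviations about the known mean: SS = (8−10)² + (13.8−10)² + (8.8−10)² = 19.88.
The Normal likelihood contributes (σ²)^(−n/2) exp(−SS/(2σ²)), so the posterior is Inverse-Gamma(α + n/2, β + SS/2) = Inverse-Gamma(6.5, 15.44).
The mode of Inverse-Gamma(a, b) is b/(a+1) = 15.44/7.5 ≈ 2.0587.

σ̂²_MAP = 2.0587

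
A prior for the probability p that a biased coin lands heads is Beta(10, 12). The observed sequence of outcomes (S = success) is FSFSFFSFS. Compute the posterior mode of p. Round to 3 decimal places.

Prior: Beta(10, 12).
Data: 4 successes in 9 trials (from the sequence). The binomial likelihood contributes p^4(1−p)^5, so the posterior is Beta(10+4, 12+5) = Beta(14, 17).
For Beta(a, b) with a, b > 1 the mode is (a−1)/(a+b−2) = 13/29 ≈ 0.448.

p̂_MAP = 0.448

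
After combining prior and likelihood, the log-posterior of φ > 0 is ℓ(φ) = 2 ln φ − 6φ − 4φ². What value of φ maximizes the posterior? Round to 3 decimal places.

φ̂_MAP = 0.250

ℓ'(φ) = 2/φ − 6 − 8φ. Setting this to zero and multiplying by φ: 8φ² + 6φ − 2 = 0.
φ = (−6 + √(6² + 4·8·2)) / (2·8) = (−6 + √100) / 16 = (−6 + 10)/16 = 1/4.
ℓ''(φ) = −2/φ² − 8 < 0, confirming a maximum.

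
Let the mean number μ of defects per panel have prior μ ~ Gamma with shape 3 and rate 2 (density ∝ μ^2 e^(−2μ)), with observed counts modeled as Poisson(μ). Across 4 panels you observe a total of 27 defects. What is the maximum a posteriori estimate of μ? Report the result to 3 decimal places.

Σxᵢ = 27, n = 4.
Posterior ∝ μ^2e^(−2μ) · μ^27e^(−4μ) = μ^29e^(−6μ), i.e. Gamma(shape=30, rate=6).
The mode of a Gamma(a, b) with a ≥ 1 (shape–rate) is (a−1)/b = 29/6 ≈ 4.833.

μ̂_MAP = 4.833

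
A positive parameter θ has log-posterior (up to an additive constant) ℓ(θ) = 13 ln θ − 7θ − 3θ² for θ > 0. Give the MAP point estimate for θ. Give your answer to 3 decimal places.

θ̂_MAP = 1.000

ℓ'(θ) = 13/θ − 7 − 6θ. Setting this to zero and multiplying by θ: 6θ² + 7θ − 13 = 0.
θ = (−7 + √(7² + 4·6·13)) / (2·6) = (−7 + √361) / 12 = (−7 + 19)/12 = 1.
ℓ''(θ) = −13/θ² − 6 < 0, confirming a maximum.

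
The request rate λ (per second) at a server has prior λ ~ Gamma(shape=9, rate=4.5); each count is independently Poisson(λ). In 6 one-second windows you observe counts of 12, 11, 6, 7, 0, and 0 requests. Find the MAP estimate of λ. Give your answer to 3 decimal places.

Σxᵢ = 12+11+6+7+0+0 = 36, with n = 6.
Posterior ∝ λ^8e^(−4.5λ) · λ^36e^(−6λ) = λ^44e^(−10.5λ), i.e. Gamma(shape=45, rate=10.5).
The mode of a Gamma(a, b) with a ≥ 1 (shape–rate) is (a−1)/b = 44/10.5 ≈ 4.190.

λ̂_MAP = 4.190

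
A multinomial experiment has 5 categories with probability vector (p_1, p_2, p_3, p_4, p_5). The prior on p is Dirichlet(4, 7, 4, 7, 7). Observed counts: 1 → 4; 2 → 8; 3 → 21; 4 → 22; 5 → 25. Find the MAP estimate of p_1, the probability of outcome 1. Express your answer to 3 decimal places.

MAP estimate: 0.067

The posterior is Dirichlet(αᵢ + nᵢ) = Dirichlet(8, 15, 25, 29, 32).
For a Dirichlet(a₁,…,a_K) with all aᵢ > 1, the mode has j-th component (aⱼ − 1)/(Σaᵢ − K).
Here Σaᵢ = 109 and K = 5, so p_1 = (8 − 1)/(109 − 5) = 7/104 ≈ 0.067.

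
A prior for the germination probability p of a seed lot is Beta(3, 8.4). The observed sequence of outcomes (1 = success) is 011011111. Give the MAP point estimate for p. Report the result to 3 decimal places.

p̂_MAP = 0.489

Prior: Beta(3, 8.4).
Data: 7 successes in 9 trials (from the sequence). The binomial likelihood contributes p^7(1−p)^2, so the posterior is Beta(3+7, 8.4+2) = Beta(10, 10.4).
For Beta(a, b) with a, b > 1 the mode is (a−1)/(a+b−2) = 9/18.4 ≈ 0.489.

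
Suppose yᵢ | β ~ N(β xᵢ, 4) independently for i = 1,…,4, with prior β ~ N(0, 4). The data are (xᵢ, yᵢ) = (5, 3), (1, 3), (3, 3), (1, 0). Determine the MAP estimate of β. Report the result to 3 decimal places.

β̂_MAP = 0.730

log p(β | y) = −Σ(yᵢ − βxᵢ)²/(2·4) − β²/(2·4) + const.
Setting the derivative to zero: Σxᵢ(yᵢ − βxᵢ)/4 − β/4 = 0, so β = Σxᵢyᵢ / (Σxᵢ² + σ²/τ²).
Σxᵢyᵢ = 5·3 + 1·3 + 3·3 + 1·0 = 27; Σxᵢ² = 36; σ²/τ² = 1.
β̂_MAP = 27 / (36 + 1) = 27/37 ≈ 0.730.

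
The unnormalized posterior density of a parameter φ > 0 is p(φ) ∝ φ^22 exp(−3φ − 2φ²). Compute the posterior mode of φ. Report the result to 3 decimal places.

ℓ'(φ) = 22/φ − 3 − 4φ. Setting this to zero and multiplying by φ: 4φ² + 3φ − 22 = 0.
φ = (−3 + √(3² + 4·4·22)) / (2·4) = (−3 + √361) / 8 = (−3 + 19)/8 = 2.
ℓ''(φ) = −22/φ² − 4 < 0, confirming a maximum.

φ̂_MAP = 2.000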